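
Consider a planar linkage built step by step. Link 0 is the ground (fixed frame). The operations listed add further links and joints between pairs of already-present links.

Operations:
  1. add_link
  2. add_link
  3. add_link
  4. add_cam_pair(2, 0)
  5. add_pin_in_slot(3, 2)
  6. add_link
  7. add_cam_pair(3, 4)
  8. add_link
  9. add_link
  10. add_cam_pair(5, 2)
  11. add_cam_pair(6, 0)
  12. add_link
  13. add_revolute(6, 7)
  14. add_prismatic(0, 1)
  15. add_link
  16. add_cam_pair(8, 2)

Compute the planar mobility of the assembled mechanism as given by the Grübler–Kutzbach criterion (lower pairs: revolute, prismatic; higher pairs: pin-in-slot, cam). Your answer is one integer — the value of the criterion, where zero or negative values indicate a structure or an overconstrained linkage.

M = 14

link 0 = ground. State L|J1|J2 = 1|0|0
+link1  2|0|0
+link2  3|0|0
+link3  4|0|0
C(2,0) f=2→J2  4|0|1
PS(3,2) f=2→J2  4|0|2
+link4  5|0|2
C(3,4) f=2→J2  5|0|3
+link5  6|0|3
+link6  7|0|3
C(5,2) f=2→J2  7|0|4
C(6,0) f=2→J2  7|0|5
+link7  8|0|5
R(6,7) f=1→J1  8|1|5
P(0,1) f=1→J1  8|2|5
+link8  9|2|5
C(8,2) f=2→J2  9|2|6
M = 3(9−1)−2·2−6 = 24−4−6 = 14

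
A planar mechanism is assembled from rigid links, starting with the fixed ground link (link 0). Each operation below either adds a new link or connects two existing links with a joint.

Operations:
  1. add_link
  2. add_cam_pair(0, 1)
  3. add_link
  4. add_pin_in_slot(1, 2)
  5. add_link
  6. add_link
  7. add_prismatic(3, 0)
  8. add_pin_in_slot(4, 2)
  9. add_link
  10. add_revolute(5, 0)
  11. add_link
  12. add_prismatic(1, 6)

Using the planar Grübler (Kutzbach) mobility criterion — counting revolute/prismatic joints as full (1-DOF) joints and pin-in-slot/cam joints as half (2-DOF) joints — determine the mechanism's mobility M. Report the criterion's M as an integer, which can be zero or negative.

L=1 J1=0 J2=0
add link → L=2 J1=0 J2=0
C@0,1 dof=2 J2 → L=2 J1=0 J2=1
add link → L=3 J1=0 J2=1
PS@1,2 dof=2 J2 → L=3 J1=0 J2=2
add link → L=4 J1=0 J2=2
add link → L=5 J1=0 J2=2
P@3,0 dof=1 J1 → L=5 J1=1 J2=2
PS@4,2 dof=2 J2 → L=5 J1=1 J2=3
add link → L=6 J1=1 J2=3
R@5,0 dof=1 J1 → L=6 J1=2 J2=3
add link → L=7 J1=2 J2=3
P@1,6 dof=1 J1 → L=7 J1=3 J2=3
M=3(L−1)−2J1−J2=3·6−2·3−3=9

M = 9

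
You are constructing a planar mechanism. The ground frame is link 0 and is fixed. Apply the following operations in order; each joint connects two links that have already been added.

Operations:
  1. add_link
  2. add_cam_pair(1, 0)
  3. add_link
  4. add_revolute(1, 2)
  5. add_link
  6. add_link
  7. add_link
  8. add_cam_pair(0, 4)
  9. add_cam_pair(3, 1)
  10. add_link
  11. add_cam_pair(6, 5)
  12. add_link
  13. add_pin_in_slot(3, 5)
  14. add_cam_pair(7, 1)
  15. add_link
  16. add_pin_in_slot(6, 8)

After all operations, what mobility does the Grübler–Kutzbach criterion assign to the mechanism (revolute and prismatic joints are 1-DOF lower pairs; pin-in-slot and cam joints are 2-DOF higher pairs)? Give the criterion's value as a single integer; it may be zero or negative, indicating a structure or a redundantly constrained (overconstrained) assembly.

M = 15

(L,J1,J2)=(1,0,0); link0 fixed
link1: (2,0,0)
C 1-0 [J2]: (2,0,1)
link2: (3,0,1)
R 1-2 [J1]: (3,1,1)
link3: (4,1,1)
link4: (5,1,1)
link5: (6,1,1)
C 0-4 [J2]: (6,1,2)
C 3-1 [J2]: (6,1,3)
link6: (7,1,3)
C 6-5 [J2]: (7,1,4)
link7: (8,1,4)
PS 3-5 [J2]: (8,1,5)
C 7-1 [J2]: (8,1,6)
link8: (9,1,6)
PS 6-8 [J2]: (9,1,7)
Grübler: 3·8 − 2·1 − 7 = 15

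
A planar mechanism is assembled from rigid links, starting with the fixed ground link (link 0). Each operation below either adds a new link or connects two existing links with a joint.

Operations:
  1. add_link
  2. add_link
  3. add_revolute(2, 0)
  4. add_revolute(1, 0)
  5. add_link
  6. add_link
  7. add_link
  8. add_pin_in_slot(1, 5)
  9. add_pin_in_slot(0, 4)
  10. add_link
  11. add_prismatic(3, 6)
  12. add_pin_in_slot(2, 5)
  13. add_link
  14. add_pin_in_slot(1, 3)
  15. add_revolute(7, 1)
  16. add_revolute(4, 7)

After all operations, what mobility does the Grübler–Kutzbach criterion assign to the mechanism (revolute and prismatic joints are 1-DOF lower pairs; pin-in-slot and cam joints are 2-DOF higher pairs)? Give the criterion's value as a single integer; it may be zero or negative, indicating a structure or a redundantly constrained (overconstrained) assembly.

M = 7

(L,J1,J2)=(1,0,0); link0 fixed
link1: (2,0,0)
link2: (3,0,0)
R 2-0 [J1]: (3,1,0)
R 1-0 [J1]: (3,2,0)
link3: (4,2,0)
link4: (5,2,0)
link5: (6,2,0)
PS 1-5 [J2]: (6,2,1)
PS 0-4 [J2]: (6,2,2)
link6: (7,2,2)
P 3-6 [J1]: (7,3,2)
PS 2-5 [J2]: (7,3,3)
link7: (8,3,3)
PS 1-3 [J2]: (8,3,4)
R 7-1 [J1]: (8,4,4)
R 4-7 [J1]: (8,5,4)
Grübler: 3·7 − 2·5 − 4 = 7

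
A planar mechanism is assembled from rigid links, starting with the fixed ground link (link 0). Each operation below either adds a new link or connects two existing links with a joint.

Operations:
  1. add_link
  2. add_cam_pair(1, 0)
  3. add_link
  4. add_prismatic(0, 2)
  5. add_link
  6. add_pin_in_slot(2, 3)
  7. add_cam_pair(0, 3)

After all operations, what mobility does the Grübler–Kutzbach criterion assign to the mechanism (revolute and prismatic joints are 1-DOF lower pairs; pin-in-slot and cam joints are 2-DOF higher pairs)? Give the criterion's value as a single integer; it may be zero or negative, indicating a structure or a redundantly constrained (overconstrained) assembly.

(L,J1,J2)=(1,0,0); link0 fixed
link1: (2,0,0)
C 1-0 [J2]: (2,0,1)
link2: (3,0,1)
P 0-2 [J1]: (3,1,1)
link3: (4,1,1)
PS 2-3 [J2]: (4,1,2)
C 0-3 [J2]: (4,1,3)
Grübler: 3·3 − 2·1 − 3 = 4

M = 4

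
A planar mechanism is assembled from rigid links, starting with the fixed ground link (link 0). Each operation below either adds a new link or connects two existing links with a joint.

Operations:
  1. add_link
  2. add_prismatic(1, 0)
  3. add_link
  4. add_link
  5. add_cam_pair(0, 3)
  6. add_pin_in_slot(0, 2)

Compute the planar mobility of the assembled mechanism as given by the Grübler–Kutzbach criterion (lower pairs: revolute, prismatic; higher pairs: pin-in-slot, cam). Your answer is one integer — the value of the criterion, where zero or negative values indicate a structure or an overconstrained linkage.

M = 5

link 0 = ground. State L|J1|J2 = 1|0|0
+link1  2|0|0
P(1,0) f=1→J1  2|1|0
+link2  3|1|0
+link3  4|1|0
C(0,3) f=2→J2  4|1|1
PS(0,2) f=2→J2  4|1|2
M = 3(4−1)−2·1−2 = 9−2−2 = 5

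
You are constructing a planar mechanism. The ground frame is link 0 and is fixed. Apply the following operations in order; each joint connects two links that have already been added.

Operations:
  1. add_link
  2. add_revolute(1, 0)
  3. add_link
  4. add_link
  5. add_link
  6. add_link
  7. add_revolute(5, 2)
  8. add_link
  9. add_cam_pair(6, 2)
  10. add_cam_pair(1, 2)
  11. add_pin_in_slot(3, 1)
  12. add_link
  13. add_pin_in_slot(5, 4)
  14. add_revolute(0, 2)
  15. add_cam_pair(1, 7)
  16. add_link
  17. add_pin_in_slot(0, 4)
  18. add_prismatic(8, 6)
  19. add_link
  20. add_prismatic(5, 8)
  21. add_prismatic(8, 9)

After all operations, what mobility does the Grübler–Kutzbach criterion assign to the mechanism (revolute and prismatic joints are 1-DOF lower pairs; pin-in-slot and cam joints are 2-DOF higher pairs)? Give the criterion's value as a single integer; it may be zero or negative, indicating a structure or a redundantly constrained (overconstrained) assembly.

link 0 = ground. State L|J1|J2 = 1|0|0
+link1  2|0|0
R(1,0) f=1→J1  2|1|0
+link2  3|1|0
+link3  4|1|0
+link4  5|1|0
+link5  6|1|0
R(5,2) f=1→J1  6|2|0
+link6  7|2|0
C(6,2) f=2→J2  7|2|1
C(1,2) f=2→J2  7|2|2
PS(3,1) f=2→J2  7|2|3
+link7  8|2|3
PS(5,4) f=2→J2  8|2|4
R(0,2) f=1→J1  8|3|4
C(1,7) f=2→J2  8|3|5
+link8  9|3|5
PS(0,4) f=2→J2  9|3|6
P(8,6) f=1→J1  9|4|6
+link9  10|4|6
P(5,8) f=1→J1  10|5|6
P(8,9) f=1→J1  10|6|6
M = 3(10−1)−2·6−6 = 27−12−6 = 9

M = 9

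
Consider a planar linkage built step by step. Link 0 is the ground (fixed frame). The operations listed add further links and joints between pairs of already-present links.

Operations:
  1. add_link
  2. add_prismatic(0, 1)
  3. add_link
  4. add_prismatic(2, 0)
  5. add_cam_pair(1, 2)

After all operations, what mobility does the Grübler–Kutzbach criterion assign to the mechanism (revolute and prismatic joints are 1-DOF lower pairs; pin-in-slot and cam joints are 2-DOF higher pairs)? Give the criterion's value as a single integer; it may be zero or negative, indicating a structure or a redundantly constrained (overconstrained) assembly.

M = 1

[1;0;0] (link 0 is ground)
L+ [2;0;0]
P(0,1)∈J1 [2;1;0]
L+ [3;1;0]
P(2,0)∈J1 [3;2;0]
C(1,2)∈J2 [3;2;1]
mobility = 6 − 4 − 1 = 1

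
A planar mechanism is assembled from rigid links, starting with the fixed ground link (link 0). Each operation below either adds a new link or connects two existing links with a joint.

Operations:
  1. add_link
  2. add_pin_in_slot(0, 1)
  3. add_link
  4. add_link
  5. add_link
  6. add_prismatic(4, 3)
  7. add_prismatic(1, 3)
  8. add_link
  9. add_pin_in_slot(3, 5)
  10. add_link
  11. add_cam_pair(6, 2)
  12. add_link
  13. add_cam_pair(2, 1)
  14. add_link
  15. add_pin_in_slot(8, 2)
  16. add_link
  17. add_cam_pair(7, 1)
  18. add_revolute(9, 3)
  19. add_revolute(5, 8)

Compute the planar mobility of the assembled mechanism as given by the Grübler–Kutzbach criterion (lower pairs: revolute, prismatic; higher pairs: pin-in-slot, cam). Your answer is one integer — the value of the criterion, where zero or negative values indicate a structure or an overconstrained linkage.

M = 13

L=1 J1=0 J2=0
add link → L=2 J1=0 J2=0
PS@0,1 dof=2 J2 → L=2 J1=0 J2=1
add link → L=3 J1=0 J2=1
add link → L=4 J1=0 J2=1
add link → L=5 J1=0 J2=1
P@4,3 dof=1 J1 → L=5 J1=1 J2=1
P@1,3 dof=1 J1 → L=5 J1=2 J2=1
add link → L=6 J1=2 J2=1
PS@3,5 dof=2 J2 → L=6 J1=2 J2=2
add link → L=7 J1=2 J2=2
C@6,2 dof=2 J2 → L=7 J1=2 J2=3
add link → L=8 J1=2 J2=3
C@2,1 dof=2 J2 → L=8 J1=2 J2=4
add link → L=9 J1=2 J2=4
PS@8,2 dof=2 J2 → L=9 J1=2 J2=5
add link → L=10 J1=2 J2=5
C@7,1 dof=2 J2 → L=10 J1=2 J2=6
R@9,3 dof=1 J1 → L=10 J1=3 J2=6
R@5,8 dof=1 J1 → L=10 J1=4 J2=6
M=3(L−1)−2J1−J2=3·9−2·4−6=13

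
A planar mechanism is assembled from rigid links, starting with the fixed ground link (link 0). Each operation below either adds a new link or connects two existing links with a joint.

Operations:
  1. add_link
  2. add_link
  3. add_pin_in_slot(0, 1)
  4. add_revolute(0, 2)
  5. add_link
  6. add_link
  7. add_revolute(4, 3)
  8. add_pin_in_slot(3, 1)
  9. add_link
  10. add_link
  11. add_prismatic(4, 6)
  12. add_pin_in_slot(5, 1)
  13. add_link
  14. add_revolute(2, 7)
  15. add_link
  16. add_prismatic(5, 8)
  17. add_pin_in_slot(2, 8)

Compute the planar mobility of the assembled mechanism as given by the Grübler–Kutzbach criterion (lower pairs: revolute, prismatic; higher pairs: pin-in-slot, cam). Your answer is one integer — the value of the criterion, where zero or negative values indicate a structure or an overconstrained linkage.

link 0 = ground. State L|J1|J2 = 1|0|0
+link1  2|0|0
+link2  3|0|0
PS(0,1) f=2→J2  3|0|1
R(0,2) f=1→J1  3|1|1
+link3  4|1|1
+link4  5|1|1
R(4,3) f=1→J1  5|2|1
PS(3,1) f=2→J2  5|2|2
+link5  6|2|2
+link6  7|2|2
P(4,6) f=1→J1  7|3|2
PS(5,1) f=2→J2  7|3|3
+link7  8|3|3
R(2,7) f=1→J1  8|4|3
+link8  9|4|3
P(5,8) f=1→J1  9|5|3
PS(2,8) f=2→J2  9|5|4
M = 3(9−1)−2·5−4 = 24−10−4 = 10

M = 10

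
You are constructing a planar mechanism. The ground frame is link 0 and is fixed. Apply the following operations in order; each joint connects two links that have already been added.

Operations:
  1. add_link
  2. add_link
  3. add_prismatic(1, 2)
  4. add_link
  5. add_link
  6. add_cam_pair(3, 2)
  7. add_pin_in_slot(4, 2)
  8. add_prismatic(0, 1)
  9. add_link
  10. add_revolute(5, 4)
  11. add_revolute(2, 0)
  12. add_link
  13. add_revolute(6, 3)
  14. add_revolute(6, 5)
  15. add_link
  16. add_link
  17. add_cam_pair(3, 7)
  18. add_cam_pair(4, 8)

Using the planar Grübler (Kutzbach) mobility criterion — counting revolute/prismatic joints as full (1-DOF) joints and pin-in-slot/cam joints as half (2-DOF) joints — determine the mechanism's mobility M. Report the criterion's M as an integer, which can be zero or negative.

ground; <1,0,0>
#1 <2,0,0>
#2 <3,0,0>
P:1↔2 J1 <3,1,0>
#3 <4,1,0>
#4 <5,1,0>
C:3↔2 J2 <5,1,1>
PS:4↔2 J2 <5,1,2>
P:0↔1 J1 <5,2,2>
#5 <6,2,2>
R:5↔4 J1 <6,3,2>
R:2↔0 J1 <6,4,2>
#6 <7,4,2>
R:6↔3 J1 <7,5,2>
R:6↔5 J1 <7,6,2>
#7 <8,6,2>
#8 <9,6,2>
C:3↔7 J2 <9,6,3>
C:4↔8 J2 <9,6,4>
3×8 − 2×6 − 1×4 = 8

M = 8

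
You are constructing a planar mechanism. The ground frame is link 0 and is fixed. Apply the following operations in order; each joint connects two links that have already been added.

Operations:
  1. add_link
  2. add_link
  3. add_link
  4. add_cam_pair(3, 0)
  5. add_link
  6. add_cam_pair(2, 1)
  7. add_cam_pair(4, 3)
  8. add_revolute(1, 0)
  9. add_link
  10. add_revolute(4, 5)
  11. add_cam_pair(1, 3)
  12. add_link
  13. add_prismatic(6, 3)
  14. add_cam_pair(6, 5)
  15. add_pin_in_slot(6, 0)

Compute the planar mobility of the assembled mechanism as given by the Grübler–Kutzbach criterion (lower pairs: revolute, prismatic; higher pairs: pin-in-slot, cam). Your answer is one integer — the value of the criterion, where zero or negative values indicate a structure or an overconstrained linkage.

M = 6

L=1 J1=0 J2=0
add link → L=2 J1=0 J2=0
add link → L=3 J1=0 J2=0
add link → L=4 J1=0 J2=0
C@3,0 dof=2 J2 → L=4 J1=0 J2=1
add link → L=5 J1=0 J2=1
C@2,1 dof=2 J2 → L=5 J1=0 J2=2
C@4,3 dof=2 J2 → L=5 J1=0 J2=3
R@1,0 dof=1 J1 → L=5 J1=1 J2=3
add link → L=6 J1=1 J2=3
R@4,5 dof=1 J1 → L=6 J1=2 J2=3
C@1,3 dof=2 J2 → L=6 J1=2 J2=4
add link → L=7 J1=2 J2=4
P@6,3 dof=1 J1 → L=7 J1=3 J2=4
C@6,5 dof=2 J2 → L=7 J1=3 J2=5
PS@6,0 dof=2 J2 → L=7 J1=3 J2=6
M=3(L−1)−2J1−J2=3·6−2·3−6=6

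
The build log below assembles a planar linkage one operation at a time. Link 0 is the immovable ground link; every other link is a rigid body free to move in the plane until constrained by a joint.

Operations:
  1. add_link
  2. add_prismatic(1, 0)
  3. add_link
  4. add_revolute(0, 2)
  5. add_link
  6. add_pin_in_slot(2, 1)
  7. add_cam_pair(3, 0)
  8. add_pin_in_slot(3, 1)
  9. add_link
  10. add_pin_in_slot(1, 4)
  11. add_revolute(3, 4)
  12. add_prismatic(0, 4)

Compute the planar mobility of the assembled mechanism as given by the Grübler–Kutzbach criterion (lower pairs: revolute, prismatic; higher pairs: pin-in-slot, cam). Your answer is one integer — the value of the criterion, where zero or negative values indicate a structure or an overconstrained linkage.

ground; <1,0,0>
#1 <2,0,0>
P:1↔0 J1 <2,1,0>
#2 <3,1,0>
R:0↔2 J1 <3,2,0>
#3 <4,2,0>
PS:2↔1 J2 <4,2,1>
C:3↔0 J2 <4,2,2>
PS:3↔1 J2 <4,2,3>
#4 <5,2,3>
PS:1↔4 J2 <5,2,4>
R:3↔4 J1 <5,3,4>
P:0↔4 J1 <5,4,4>
3×4 − 2×4 − 1×4 = 0

M = 0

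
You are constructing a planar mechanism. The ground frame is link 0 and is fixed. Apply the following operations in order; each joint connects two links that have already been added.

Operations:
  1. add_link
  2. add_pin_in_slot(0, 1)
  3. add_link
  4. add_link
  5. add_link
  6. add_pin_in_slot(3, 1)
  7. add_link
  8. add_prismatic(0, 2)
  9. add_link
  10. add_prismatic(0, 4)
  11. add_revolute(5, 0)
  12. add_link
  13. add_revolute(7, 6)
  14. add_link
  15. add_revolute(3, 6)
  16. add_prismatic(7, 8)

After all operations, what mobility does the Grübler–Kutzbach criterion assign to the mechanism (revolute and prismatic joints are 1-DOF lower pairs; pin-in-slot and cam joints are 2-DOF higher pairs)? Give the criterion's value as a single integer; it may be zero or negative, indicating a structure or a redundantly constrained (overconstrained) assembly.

ground; <1,0,0>
#1 <2,0,0>
PS:0↔1 J2 <2,0,1>
#2 <3,0,1>
#3 <4,0,1>
#4 <5,0,1>
PS:3↔1 J2 <5,0,2>
#5 <6,0,2>
P:0↔2 J1 <6,1,2>
#6 <7,1,2>
P:0↔4 J1 <7,2,2>
R:5↔0 J1 <7,3,2>
#7 <8,3,2>
R:7↔6 J1 <8,4,2>
#8 <9,4,2>
R:3↔6 J1 <9,5,2>
P:7↔8 J1 <9,6,2>
3×8 − 2×6 − 1×2 = 10

M = 10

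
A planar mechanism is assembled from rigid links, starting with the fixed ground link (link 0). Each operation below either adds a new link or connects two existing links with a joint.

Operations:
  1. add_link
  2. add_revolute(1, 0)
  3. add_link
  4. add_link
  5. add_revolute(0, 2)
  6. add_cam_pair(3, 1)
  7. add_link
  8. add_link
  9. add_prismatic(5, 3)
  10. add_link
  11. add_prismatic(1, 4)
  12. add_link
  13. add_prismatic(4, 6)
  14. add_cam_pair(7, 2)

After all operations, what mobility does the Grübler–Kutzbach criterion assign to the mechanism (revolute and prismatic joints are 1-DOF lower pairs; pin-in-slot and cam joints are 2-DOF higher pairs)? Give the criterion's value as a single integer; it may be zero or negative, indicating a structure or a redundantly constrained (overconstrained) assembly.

ground; <1,0,0>
#1 <2,0,0>
R:1↔0 J1 <2,1,0>
#2 <3,1,0>
#3 <4,1,0>
R:0↔2 J1 <4,2,0>
C:3↔1 J2 <4,2,1>
#4 <5,2,1>
#5 <6,2,1>
P:5↔3 J1 <6,3,1>
#6 <7,3,1>
P:1↔4 J1 <7,4,1>
#7 <8,4,1>
P:4↔6 J1 <8,5,1>
C:7↔2 J2 <8,5,2>
3×7 − 2×5 − 1×2 = 9

M = 9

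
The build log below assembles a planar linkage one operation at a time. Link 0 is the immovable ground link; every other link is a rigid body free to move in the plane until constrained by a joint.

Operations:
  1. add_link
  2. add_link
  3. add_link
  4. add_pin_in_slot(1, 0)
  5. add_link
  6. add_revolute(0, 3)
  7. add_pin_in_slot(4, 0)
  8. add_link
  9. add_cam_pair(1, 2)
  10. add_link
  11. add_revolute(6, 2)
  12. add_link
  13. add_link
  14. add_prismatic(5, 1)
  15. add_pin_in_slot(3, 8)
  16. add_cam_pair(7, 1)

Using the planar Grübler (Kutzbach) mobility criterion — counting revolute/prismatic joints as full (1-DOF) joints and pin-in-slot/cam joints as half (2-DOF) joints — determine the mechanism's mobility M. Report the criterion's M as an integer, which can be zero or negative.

[1;0;0] (link 0 is ground)
L+ [2;0;0]
L+ [3;0;0]
L+ [4;0;0]
PS(1,0)∈J2 [4;0;1]
L+ [5;0;1]
R(0,3)∈J1 [5;1;1]
PS(4,0)∈J2 [5;1;2]
L+ [6;1;2]
C(1,2)∈J2 [6;1;3]
L+ [7;1;3]
R(6,2)∈J1 [7;2;3]
L+ [8;2;3]
L+ [9;2;3]
P(5,1)∈J1 [9;3;3]
PS(3,8)∈J2 [9;3;4]
C(7,1)∈J2 [9;3;5]
mobility = 24 − 6 − 5 = 13

M = 13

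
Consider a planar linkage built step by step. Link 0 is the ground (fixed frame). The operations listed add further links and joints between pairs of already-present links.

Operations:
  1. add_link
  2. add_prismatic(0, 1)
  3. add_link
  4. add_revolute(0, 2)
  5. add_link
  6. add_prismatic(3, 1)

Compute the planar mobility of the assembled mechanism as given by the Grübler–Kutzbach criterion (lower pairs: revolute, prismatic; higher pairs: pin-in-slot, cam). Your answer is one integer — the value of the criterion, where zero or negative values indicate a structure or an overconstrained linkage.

M = 3

ground; <1,0,0>
#1 <2,0,0>
P:0↔1 J1 <2,1,0>
#2 <3,1,0>
R:0↔2 J1 <3,2,0>
#3 <4,2,0>
P:3↔1 J1 <4,3,0>
3×3 − 2×3 − 1×0 = 3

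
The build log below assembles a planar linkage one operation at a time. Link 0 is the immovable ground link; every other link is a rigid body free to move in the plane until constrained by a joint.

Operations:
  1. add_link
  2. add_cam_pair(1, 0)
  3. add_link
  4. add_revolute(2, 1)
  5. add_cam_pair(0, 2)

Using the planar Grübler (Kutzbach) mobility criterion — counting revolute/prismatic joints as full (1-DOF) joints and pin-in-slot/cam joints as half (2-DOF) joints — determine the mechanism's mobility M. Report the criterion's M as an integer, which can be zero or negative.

(L,J1,J2)=(1,0,0); link0 fixed
link1: (2,0,0)
C 1-0 [J2]: (2,0,1)
link2: (3,0,1)
R 2-1 [J1]: (3,1,1)
C 0-2 [J2]: (3,1,2)
Grübler: 3·2 − 2·1 − 2 = 2

M = 2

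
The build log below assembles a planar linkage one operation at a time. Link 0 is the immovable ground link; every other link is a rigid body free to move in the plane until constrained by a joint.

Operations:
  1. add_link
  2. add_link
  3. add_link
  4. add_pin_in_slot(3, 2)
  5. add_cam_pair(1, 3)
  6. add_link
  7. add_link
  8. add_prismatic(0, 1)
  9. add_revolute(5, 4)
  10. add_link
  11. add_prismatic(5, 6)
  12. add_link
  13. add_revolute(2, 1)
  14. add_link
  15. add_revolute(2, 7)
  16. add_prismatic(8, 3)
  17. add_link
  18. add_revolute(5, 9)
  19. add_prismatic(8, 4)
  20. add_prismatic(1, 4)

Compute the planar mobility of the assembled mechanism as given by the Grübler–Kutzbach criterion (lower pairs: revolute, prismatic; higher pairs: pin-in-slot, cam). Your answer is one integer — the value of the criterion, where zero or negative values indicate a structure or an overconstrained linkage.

M = 7

[1;0;0] (link 0 is ground)
L+ [2;0;0]
L+ [3;0;0]
L+ [4;0;0]
PS(3,2)∈J2 [4;0;1]
C(1,3)∈J2 [4;0;2]
L+ [5;0;2]
L+ [6;0;2]
P(0,1)∈J1 [6;1;2]
R(5,4)∈J1 [6;2;2]
L+ [7;2;2]
P(5,6)∈J1 [7;3;2]
L+ [8;3;2]
R(2,1)∈J1 [8;4;2]
L+ [9;4;2]
R(2,7)∈J1 [9;5;2]
P(8,3)∈J1 [9;6;2]
L+ [10;6;2]
R(5,9)∈J1 [10;7;2]
P(8,4)∈J1 [10;8;2]
P(1,4)∈J1 [10;9;2]
mobility = 27 − 18 − 2 = 7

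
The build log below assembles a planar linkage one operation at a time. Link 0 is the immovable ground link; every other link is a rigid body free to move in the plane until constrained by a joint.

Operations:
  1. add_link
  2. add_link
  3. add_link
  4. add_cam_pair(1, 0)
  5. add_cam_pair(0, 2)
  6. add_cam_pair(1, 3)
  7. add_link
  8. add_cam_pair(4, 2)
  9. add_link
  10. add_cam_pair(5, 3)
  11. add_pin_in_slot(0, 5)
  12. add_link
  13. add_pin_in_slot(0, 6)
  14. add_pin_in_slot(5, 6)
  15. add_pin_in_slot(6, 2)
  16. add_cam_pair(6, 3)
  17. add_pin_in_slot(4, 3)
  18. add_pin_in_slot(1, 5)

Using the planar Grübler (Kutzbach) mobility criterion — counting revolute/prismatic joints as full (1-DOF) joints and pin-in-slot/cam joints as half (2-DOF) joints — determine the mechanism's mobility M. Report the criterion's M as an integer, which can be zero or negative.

L=1 J1=0 J2=0
add link → L=2 J1=0 J2=0
add link → L=3 J1=0 J2=0
add link → L=4 J1=0 J2=0
C@1,0 dof=2 J2 → L=4 J1=0 J2=1
C@0,2 dof=2 J2 → L=4 J1=0 J2=2
C@1,3 dof=2 J2 → L=4 J1=0 J2=3
add link → L=5 J1=0 J2=3
C@4,2 dof=2 J2 → L=5 J1=0 J2=4
add link → L=6 J1=0 J2=4
C@5,3 dof=2 J2 → L=6 J1=0 J2=5
PS@0,5 dof=2 J2 → L=6 J1=0 J2=6
add link → L=7 J1=0 J2=6
PS@0,6 dof=2 J2 → L=7 J1=0 J2=7
PS@5,6 dof=2 J2 → L=7 J1=0 J2=8
PS@6,2 dof=2 J2 → L=7 J1=0 J2=9
C@6,3 dof=2 J2 → L=7 J1=0 J2=10
PS@4,3 dof=2 J2 → L=7 J1=0 J2=11
PS@1,5 dof=2 J2 → L=7 J1=0 J2=12
M=3(L−1)−2J1−J2=3·6−2·0−12=6

M = 6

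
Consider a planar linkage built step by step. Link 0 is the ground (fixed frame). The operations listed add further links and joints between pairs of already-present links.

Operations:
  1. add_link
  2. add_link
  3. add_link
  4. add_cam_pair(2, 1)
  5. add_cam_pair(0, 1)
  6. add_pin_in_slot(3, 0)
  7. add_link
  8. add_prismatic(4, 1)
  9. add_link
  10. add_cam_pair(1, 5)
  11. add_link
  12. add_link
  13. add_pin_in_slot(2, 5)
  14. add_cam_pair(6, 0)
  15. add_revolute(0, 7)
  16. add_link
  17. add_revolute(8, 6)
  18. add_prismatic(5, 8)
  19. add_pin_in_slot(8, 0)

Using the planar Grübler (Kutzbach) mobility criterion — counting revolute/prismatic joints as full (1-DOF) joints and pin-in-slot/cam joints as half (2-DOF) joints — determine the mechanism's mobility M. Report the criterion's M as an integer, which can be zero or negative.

M = 9

link 0 = ground. State L|J1|J2 = 1|0|0
+link1  2|0|0
+link2  3|0|0
+link3  4|0|0
C(2,1) f=2→J2  4|0|1
C(0,1) f=2→J2  4|0|2
PS(3,0) f=2→J2  4|0|3
+link4  5|0|3
P(4,1) f=1→J1  5|1|3
+link5  6|1|3
C(1,5) f=2→J2  6|1|4
+link6  7|1|4
+link7  8|1|4
PS(2,5) f=2→J2  8|1|5
C(6,0) f=2→J2  8|1|6
R(0,7) f=1→J1  8|2|6
+link8  9|2|6
R(8,6) f=1→J1  9|3|6
P(5,8) f=1→J1  9|4|6
PS(8,0) f=2→J2  9|4|7
M = 3(9−1)−2·4−7 = 24−8−7 = 9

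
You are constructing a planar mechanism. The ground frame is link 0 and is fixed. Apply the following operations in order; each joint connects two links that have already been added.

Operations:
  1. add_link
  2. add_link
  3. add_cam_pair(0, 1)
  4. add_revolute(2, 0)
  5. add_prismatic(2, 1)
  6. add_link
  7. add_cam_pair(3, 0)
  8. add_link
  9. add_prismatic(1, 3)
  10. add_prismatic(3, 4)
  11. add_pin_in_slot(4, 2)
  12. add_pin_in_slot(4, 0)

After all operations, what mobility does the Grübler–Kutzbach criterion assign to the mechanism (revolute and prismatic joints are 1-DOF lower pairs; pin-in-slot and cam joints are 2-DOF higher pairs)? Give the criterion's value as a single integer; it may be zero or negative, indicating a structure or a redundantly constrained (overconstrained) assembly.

M = 0

ground; <1,0,0>
#1 <2,0,0>
#2 <3,0,0>
C:0↔1 J2 <3,0,1>
R:2↔0 J1 <3,1,1>
P:2↔1 J1 <3,2,1>
#3 <4,2,1>
C:3↔0 J2 <4,2,2>
#4 <5,2,2>
P:1↔3 J1 <5,3,2>
P:3↔4 J1 <5,4,2>
PS:4↔2 J2 <5,4,3>
PS:4↔0 J2 <5,4,4>
3×4 − 2×4 − 1×4 = 0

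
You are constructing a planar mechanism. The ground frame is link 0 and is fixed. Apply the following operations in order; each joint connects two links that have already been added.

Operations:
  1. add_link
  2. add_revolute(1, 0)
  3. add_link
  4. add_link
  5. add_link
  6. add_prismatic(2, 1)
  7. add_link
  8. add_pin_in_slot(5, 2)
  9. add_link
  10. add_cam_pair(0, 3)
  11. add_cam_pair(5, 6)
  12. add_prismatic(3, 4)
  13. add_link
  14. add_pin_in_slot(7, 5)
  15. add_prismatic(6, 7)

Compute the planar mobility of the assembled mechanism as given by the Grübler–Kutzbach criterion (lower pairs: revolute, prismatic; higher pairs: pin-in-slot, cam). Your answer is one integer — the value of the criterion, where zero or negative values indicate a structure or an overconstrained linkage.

[1;0;0] (link 0 is ground)
L+ [2;0;0]
R(1,0)∈J1 [2;1;0]
L+ [3;1;0]
L+ [4;1;0]
L+ [5;1;0]
P(2,1)∈J1 [5;2;0]
L+ [6;2;0]
PS(5,2)∈J2 [6;2;1]
L+ [7;2;1]
C(0,3)∈J2 [7;2;2]
C(5,6)∈J2 [7;2;3]
P(3,4)∈J1 [7;3;3]
L+ [8;3;3]
PS(7,5)∈J2 [8;3;4]
P(6,7)∈J1 [8;4;4]
mobility = 21 − 8 − 4 = 9

M = 9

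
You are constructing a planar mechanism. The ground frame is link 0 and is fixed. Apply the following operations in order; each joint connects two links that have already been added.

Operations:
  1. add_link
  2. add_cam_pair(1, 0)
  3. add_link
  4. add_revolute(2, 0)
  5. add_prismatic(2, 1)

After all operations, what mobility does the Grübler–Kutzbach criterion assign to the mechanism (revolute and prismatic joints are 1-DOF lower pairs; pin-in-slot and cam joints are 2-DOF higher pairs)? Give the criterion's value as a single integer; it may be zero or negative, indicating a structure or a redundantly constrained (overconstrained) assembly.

M = 1

(L,J1,J2)=(1,0,0); link0 fixed
link1: (2,0,0)
C 1-0 [J2]: (2,0,1)
link2: (3,0,1)
R 2-0 [J1]: (3,1,1)
P 2-1 [J1]: (3,2,1)
Grübler: 3·2 − 2·2 − 1 = 1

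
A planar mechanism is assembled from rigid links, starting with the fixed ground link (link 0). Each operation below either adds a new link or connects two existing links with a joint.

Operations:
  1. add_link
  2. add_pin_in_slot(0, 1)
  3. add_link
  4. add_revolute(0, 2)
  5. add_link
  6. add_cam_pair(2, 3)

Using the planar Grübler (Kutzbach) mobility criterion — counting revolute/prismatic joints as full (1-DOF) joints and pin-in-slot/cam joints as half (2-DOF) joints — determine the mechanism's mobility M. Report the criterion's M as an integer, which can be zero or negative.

M = 5

link 0 = ground. State L|J1|J2 = 1|0|0
+link1  2|0|0
PS(0,1) f=2→J2  2|0|1
+link2  3|0|1
R(0,2) f=1→J1  3|1|1
+link3  4|1|1
C(2,3) f=2→J2  4|1|2
M = 3(4−1)−2·1−2 = 9−2−2 = 5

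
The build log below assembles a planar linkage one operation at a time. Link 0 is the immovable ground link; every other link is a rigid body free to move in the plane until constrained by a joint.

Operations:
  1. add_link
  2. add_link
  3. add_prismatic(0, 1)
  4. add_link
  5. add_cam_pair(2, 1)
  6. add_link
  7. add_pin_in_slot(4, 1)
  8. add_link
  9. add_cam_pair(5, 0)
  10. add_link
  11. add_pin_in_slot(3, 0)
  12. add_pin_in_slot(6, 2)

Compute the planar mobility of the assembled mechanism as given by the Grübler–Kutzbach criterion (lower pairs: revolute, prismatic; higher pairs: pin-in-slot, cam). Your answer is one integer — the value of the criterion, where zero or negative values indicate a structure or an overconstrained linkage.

M = 11

link 0 = ground. State L|J1|J2 = 1|0|0
+link1  2|0|0
+link2  3|0|0
P(0,1) f=1→J1  3|1|0
+link3  4|1|0
C(2,1) f=2→J2  4|1|1
+link4  5|1|1
PS(4,1) f=2→J2  5|1|2
+link5  6|1|2
C(5,0) f=2→J2  6|1|3
+link6  7|1|3
PS(3,0) f=2→J2  7|1|4
PS(6,2) f=2→J2  7|1|5
M = 3(7−1)−2·1−5 = 18−2−5 = 11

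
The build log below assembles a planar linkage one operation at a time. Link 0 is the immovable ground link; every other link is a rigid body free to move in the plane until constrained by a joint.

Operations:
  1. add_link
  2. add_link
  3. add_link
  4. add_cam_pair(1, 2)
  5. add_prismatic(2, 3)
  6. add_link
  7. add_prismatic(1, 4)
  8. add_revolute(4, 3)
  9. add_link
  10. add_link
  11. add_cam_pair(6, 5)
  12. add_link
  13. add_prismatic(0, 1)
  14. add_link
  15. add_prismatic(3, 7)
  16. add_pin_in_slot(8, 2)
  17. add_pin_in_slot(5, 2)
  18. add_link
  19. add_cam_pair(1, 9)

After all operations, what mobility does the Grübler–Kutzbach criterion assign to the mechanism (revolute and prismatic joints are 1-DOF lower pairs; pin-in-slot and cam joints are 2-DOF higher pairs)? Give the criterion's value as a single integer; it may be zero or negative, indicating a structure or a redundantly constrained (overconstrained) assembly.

M = 12

[1;0;0] (link 0 is ground)
L+ [2;0;0]
L+ [3;0;0]
L+ [4;0;0]
C(1,2)∈J2 [4;0;1]
P(2,3)∈J1 [4;1;1]
L+ [5;1;1]
P(1,4)∈J1 [5;2;1]
R(4,3)∈J1 [5;3;1]
L+ [6;3;1]
L+ [7;3;1]
C(6,5)∈J2 [7;3;2]
L+ [8;3;2]
P(0,1)∈J1 [8;4;2]
L+ [9;4;2]
P(3,7)∈J1 [9;5;2]
PS(8,2)∈J2 [9;5;3]
PS(5,2)∈J2 [9;5;4]
L+ [10;5;4]
C(1,9)∈J2 [10;5;5]
mobility = 27 − 10 − 5 = 12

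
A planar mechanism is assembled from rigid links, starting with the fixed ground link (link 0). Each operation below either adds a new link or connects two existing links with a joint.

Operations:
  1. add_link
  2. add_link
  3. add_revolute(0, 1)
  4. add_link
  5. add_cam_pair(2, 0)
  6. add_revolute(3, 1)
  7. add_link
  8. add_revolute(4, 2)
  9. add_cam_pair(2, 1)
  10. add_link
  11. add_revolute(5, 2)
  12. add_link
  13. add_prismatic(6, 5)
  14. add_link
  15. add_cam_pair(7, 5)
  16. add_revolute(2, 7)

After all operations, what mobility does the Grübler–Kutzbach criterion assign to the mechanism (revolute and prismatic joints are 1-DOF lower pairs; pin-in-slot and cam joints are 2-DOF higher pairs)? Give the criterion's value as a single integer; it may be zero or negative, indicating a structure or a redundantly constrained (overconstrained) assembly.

M = 6

link 0 = ground. State L|J1|J2 = 1|0|0
+link1  2|0|0
+link2  3|0|0
R(0,1) f=1→J1  3|1|0
+link3  4|1|0
C(2,0) f=2→J2  4|1|1
R(3,1) f=1→J1  4|2|1
+link4  5|2|1
R(4,2) f=1→J1  5|3|1
C(2,1) f=2→J2  5|3|2
+link5  6|3|2
R(5,2) f=1→J1  6|4|2
+link6  7|4|2
P(6,5) f=1→J1  7|5|2
+link7  8|5|2
C(7,5) f=2→J2  8|5|3
R(2,7) f=1→J1  8|6|3
M = 3(8−1)−2·6−3 = 21−12−3 = 6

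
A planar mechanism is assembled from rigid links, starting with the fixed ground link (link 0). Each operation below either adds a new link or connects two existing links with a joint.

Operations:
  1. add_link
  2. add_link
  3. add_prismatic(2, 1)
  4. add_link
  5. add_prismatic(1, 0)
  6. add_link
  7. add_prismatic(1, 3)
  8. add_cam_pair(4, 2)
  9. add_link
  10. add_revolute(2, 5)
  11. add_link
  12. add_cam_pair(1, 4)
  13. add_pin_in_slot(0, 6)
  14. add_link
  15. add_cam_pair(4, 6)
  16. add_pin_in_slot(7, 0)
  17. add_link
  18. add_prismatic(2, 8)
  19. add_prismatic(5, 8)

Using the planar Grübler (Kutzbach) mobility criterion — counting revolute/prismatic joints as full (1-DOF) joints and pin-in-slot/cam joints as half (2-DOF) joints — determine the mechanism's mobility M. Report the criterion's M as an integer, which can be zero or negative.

(L,J1,J2)=(1,0,0); link0 fixed
link1: (2,0,0)
link2: (3,0,0)
P 2-1 [J1]: (3,1,0)
link3: (4,1,0)
P 1-0 [J1]: (4,2,0)
link4: (5,2,0)
P 1-3 [J1]: (5,3,0)
C 4-2 [J2]: (5,3,1)
link5: (6,3,1)
R 2-5 [J1]: (6,4,1)
link6: (7,4,1)
C 1-4 [J2]: (7,4,2)
PS 0-6 [J2]: (7,4,3)
link7: (8,4,3)
C 4-6 [J2]: (8,4,4)
PS 7-0 [J2]: (8,4,5)
link8: (9,4,5)
P 2-8 [J1]: (9,5,5)
P 5-8 [J1]: (9,6,5)
Grübler: 3·8 − 2·6 − 5 = 7

M = 7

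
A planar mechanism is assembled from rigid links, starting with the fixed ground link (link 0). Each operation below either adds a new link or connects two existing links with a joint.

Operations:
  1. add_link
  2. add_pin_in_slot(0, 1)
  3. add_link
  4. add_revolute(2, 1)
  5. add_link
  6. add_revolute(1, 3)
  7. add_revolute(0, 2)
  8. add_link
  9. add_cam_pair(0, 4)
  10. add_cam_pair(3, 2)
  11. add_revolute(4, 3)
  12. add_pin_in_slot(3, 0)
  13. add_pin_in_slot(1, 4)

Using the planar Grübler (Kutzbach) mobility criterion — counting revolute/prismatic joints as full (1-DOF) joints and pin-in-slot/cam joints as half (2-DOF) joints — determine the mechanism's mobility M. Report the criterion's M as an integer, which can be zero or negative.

L=1 J1=0 J2=0
add link → L=2 J1=0 J2=0
PS@0,1 dof=2 J2 → L=2 J1=0 J2=1
add link → L=3 J1=0 J2=1
R@2,1 dof=1 J1 → L=3 J1=1 J2=1
add link → L=4 J1=1 J2=1
R@1,3 dof=1 J1 → L=4 J1=2 J2=1
R@0,2 dof=1 J1 → L=4 J1=3 J2=1
add link → L=5 J1=3 J2=1
C@0,4 dof=2 J2 → L=5 J1=3 J2=2
C@3,2 dof=2 J2 → L=5 J1=3 J2=3
R@4,3 dof=1 J1 → L=5 J1=4 J2=3
PS@3,0 dof=2 J2 → L=5 J1=4 J2=4
PS@1,4 dof=2 J2 → L=5 J1=4 J2=5
M=3(L−1)−2J1−J2=3·4−2·4−5=-1

M = -1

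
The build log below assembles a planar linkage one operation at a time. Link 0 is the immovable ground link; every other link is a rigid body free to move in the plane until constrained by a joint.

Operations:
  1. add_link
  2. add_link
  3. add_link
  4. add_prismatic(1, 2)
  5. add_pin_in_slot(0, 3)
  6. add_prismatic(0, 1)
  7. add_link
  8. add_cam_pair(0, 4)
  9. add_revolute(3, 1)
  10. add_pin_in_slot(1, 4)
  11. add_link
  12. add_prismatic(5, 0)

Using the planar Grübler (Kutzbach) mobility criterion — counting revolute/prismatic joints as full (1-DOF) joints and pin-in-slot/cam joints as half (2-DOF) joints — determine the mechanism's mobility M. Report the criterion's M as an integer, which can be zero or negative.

M = 4

ground; <1,0,0>
#1 <2,0,0>
#2 <3,0,0>
#3 <4,0,0>
P:1↔2 J1 <4,1,0>
PS:0↔3 J2 <4,1,1>
P:0↔1 J1 <4,2,1>
#4 <5,2,1>
C:0↔4 J2 <5,2,2>
R:3↔1 J1 <5,3,2>
PS:1↔4 J2 <5,3,3>
#5 <6,3,3>
P:5↔0 J1 <6,4,3>
3×5 − 2×4 − 1×3 = 4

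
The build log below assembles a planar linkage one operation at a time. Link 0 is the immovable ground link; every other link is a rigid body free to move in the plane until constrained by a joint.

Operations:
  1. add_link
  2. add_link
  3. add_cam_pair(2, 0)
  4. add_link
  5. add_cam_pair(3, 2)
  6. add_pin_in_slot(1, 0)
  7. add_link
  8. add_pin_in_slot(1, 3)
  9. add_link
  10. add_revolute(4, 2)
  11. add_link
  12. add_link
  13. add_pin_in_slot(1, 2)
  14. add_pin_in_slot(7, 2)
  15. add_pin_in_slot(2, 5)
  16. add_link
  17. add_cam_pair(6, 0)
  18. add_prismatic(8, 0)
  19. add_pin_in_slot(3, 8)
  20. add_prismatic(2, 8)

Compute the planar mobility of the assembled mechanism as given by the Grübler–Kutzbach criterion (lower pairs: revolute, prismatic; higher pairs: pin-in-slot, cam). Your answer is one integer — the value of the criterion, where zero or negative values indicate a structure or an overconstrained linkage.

M = 9

(L,J1,J2)=(1,0,0); link0 fixed
link1: (2,0,0)
link2: (3,0,0)
C 2-0 [J2]: (3,0,1)
link3: (4,0,1)
C 3-2 [J2]: (4,0,2)
PS 1-0 [J2]: (4,0,3)
link4: (5,0,3)
PS 1-3 [J2]: (5,0,4)
link5: (6,0,4)
R 4-2 [J1]: (6,1,4)
link6: (7,1,4)
link7: (8,1,4)
PS 1-2 [J2]: (8,1,5)
PS 7-2 [J2]: (8,1,6)
PS 2-5 [J2]: (8,1,7)
link8: (9,1,7)
C 6-0 [J2]: (9,1,8)
P 8-0 [J1]: (9,2,8)
PS 3-8 [J2]: (9,2,9)
P 2-8 [J1]: (9,3,9)
Grübler: 3·8 − 2·3 − 9 = 9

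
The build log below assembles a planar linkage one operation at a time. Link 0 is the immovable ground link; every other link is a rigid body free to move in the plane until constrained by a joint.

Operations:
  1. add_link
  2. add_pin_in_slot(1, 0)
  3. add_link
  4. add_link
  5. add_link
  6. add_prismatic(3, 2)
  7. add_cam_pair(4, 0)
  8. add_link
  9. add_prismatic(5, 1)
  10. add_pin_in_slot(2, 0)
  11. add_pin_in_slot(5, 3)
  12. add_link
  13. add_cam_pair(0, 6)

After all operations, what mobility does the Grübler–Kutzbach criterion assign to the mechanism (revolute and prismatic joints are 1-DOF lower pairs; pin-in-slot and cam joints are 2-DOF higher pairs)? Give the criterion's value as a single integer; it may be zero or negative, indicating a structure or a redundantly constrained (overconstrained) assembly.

ground; <1,0,0>
#1 <2,0,0>
PS:1↔0 J2 <2,0,1>
#2 <3,0,1>
#3 <4,0,1>
#4 <5,0,1>
P:3↔2 J1 <5,1,1>
C:4↔0 J2 <5,1,2>
#5 <6,1,2>
P:5↔1 J1 <6,2,2>
PS:2↔0 J2 <6,2,3>
PS:5↔3 J2 <6,2,4>
#6 <7,2,4>
C:0↔6 J2 <7,2,5>
3×6 − 2×2 − 1×5 = 9

M = 9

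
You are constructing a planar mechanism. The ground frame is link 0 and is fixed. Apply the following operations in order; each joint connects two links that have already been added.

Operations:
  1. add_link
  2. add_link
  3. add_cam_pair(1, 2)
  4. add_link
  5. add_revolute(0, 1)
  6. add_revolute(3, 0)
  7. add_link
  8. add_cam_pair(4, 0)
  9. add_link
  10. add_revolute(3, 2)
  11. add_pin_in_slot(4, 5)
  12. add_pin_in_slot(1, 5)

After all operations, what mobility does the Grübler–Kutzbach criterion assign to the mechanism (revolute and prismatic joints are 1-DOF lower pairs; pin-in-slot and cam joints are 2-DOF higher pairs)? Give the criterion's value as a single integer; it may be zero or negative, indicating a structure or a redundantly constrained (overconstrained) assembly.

(L,J1,J2)=(1,0,0); link0 fixed
link1: (2,0,0)
link2: (3,0,0)
C 1-2 [J2]: (3,0,1)
link3: (4,0,1)
R 0-1 [J1]: (4,1,1)
R 3-0 [J1]: (4,2,1)
link4: (5,2,1)
C 4-0 [J2]: (5,2,2)
link5: (6,2,2)
R 3-2 [J1]: (6,3,2)
PS 4-5 [J2]: (6,3,3)
PS 1-5 [J2]: (6,3,4)
Grübler: 3·5 − 2·3 − 4 = 5

M = 5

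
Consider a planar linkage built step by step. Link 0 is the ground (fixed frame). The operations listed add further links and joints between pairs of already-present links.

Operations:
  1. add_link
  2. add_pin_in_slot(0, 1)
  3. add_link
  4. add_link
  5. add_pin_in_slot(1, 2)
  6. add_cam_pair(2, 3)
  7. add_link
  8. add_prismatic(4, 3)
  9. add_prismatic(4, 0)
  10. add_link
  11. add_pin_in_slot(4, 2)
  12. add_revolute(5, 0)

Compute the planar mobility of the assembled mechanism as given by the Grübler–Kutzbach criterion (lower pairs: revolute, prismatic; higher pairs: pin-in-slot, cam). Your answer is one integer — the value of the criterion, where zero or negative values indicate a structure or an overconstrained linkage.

M = 5

(L,J1,J2)=(1,0,0); link0 fixed
link1: (2,0,0)
PS 0-1 [J2]: (2,0,1)
link2: (3,0,1)
link3: (4,0,1)
PS 1-2 [J2]: (4,0,2)
C 2-3 [J2]: (4,0,3)
link4: (5,0,3)
P 4-3 [J1]: (5,1,3)
P 4-0 [J1]: (5,2,3)
link5: (6,2,3)
PS 4-2 [J2]: (6,2,4)
R 5-0 [J1]: (6,3,4)
Grübler: 3·5 − 2·3 − 4 = 5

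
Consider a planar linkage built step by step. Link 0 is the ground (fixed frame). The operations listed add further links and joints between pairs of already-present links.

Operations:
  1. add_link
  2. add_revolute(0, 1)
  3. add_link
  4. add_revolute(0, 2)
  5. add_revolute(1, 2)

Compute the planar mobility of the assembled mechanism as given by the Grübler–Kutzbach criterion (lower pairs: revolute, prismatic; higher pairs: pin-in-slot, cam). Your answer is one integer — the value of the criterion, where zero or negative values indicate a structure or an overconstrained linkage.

M = 0

L=1 J1=0 J2=0
add link → L=2 J1=0 J2=0
R@0,1 dof=1 J1 → L=2 J1=1 J2=0
add link → L=3 J1=1 J2=0
R@0,2 dof=1 J1 → L=3 J1=2 J2=0
R@1,2 dof=1 J1 → L=3 J1=3 J2=0
M=3(L−1)−2J1−J2=3·2−2·3−0=0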